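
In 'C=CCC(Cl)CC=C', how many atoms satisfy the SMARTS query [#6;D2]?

4

The query [#6;D2] means: any carbon bonded to exactly two heavy atoms.
Check the 8 heavy atoms by environment: 4× C (D2) → match; 1× C (D3) → no; 1× Cl (D1) → no; 2× C (D1) → no.
That gives 4 matching atoms.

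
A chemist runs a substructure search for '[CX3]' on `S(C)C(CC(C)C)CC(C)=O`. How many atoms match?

Check the 11 heavy atoms by environment: 8× C (X4) → no; 1× S (X2) → no; 1× C (X3) → match; 1× O (X1) → no.
That gives 1 matching atom.

1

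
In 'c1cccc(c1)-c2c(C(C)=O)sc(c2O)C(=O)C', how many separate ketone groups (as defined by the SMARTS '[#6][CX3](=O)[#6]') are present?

2

[#6][CX3](=O)[#6] is the SMARTS for a ketone: a carbonyl carbon (no H) flanked by two carbons.
The molecule carries 2 separate instances of an acetyl/ketone group (-C(=O)CH3) meeting every constraint; each maps to a distinct set of atoms, giving 2 matches.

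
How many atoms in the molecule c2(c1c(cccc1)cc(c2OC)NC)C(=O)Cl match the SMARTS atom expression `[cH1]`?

5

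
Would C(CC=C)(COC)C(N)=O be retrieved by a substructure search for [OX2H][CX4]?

The pattern [OX2H][CX4] describes a hydroxyl oxygen bound to an sp3 (X4) carbon — an aliphatic alcohol.
The closest candidate here is a methoxy ether (-OCH3), but the oxygen has H0 (ether), not H1. No other fragment satisfies the full query, so there is no match.

No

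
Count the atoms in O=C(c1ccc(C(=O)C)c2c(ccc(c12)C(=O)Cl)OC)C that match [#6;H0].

9

Check the 21 heavy atoms by environment: 6× c (aromatic, H0) → match; 4× c (aromatic, H1) → no; 3× C (H0) → match; 4× O (H0) → no; 3× C (H3) → no; 1× Cl (H0) → no.
Summing the matching environments: 6 + 3 = 9 matching atoms.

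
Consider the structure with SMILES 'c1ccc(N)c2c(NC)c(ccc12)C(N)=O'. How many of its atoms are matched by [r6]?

The query [r6] means: r6 matches atoms in a six-membered ring.
Check the 16 heavy atoms by environment: 10× c (aromatic, in 6-ring) → match; 2× C (acyclic) → no; 1× O (acyclic) → no; 3× N (acyclic) → no.
That gives 10 matching atoms.

10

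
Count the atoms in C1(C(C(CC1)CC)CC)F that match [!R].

5

The query [!R] means: !R matches any atom not in a ring.
Check the 10 heavy atoms by environment: 5× C (in 5-ring) → no; 1× F (acyclic) → match; 4× C (acyclic) → match.
Summing the matching environments: 1 + 4 = 5 matching atoms.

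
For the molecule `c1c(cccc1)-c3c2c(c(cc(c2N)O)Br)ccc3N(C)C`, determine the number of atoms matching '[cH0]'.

8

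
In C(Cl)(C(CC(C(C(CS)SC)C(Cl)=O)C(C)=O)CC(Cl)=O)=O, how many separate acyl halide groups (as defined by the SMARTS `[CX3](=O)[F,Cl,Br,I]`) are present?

[CX3](=O)[F,Cl,Br,I] is the SMARTS for an acyl halide: a carbonyl carbon bonded to a halogen.
The molecule carries 3 separate instances of an acyl chloride (-C(=O)Cl) meeting every constraint; each maps to a distinct set of atoms, giving 3 matches.

3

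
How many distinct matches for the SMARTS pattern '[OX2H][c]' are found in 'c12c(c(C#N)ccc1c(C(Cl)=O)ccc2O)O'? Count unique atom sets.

2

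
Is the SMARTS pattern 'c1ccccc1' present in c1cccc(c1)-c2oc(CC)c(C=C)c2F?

Yes

The pattern c1ccccc1 describes six aromatic carbons in a ring — a benzene ring.
The molecule carries a phenyl ring, whose atoms satisfy every constraint of the query, so the pattern matches.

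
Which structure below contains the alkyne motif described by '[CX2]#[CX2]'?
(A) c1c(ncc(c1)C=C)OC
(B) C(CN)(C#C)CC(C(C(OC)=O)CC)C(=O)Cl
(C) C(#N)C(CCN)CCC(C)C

[CX2]#[CX2] describes a carbon-carbon triple bond (an alkyne).
(A) has a vinyl group (-CH=CH2) but the C=C is a double bond; both carbons are CX3, not CX2.
(B) contains an ethynyl group (-C#CH), which satisfies every atom and bond constraint.
(C) has a nitrile (-C#N) but the triple bond is C#N, not C#C.
So the answer is (B).

B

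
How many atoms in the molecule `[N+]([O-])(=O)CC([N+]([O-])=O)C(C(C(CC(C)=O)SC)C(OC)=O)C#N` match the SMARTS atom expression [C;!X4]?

3

The query [C;!X4] means: aliphatic carbon that does not have four total connections.
Check the 23 heavy atoms by environment: 9× C (X4) → no; 1× C (X2) → match; 1× N (X1) → no; 2× C (X3) → match; 4× O (X1) → no; 2× N (charge +1, X3) → no; 2× O (charge -1, X1) → no; 1× O (X2) → no; 1× S (X2) → no.
Summing the matching environments: 1 + 2 = 3 matching atoms.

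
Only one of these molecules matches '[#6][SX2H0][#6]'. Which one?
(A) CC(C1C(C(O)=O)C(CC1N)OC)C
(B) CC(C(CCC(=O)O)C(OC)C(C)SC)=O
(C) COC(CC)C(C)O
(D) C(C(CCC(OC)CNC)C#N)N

B

[#6][SX2H0][#6] describes an aliphatic sulfur bridging two carbons with no H on the sulfur (a thioether).
(A) has a methoxy ether (-OCH3) but the bridging atom is O, not S.
(B) contains a methylthio ether (-SCH3), which satisfies every atom and bond constraint.
(C) has a methoxy ether (-OCH3) but the bridging atom is O, not S.
(D) has a methoxy ether (-OCH3) but the bridging atom is O, not S.
So the answer is (B).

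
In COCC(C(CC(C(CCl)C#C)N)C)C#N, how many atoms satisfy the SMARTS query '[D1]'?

6

Check the 16 heavy atoms by environment: 5× C (D2) → no; 4× C (D3) → no; 1× O (D2) → no; 3× C (D1) → match; 1× Cl (D1) → match; 2× N (D1) → match.
Summing the matching environments: 3 + 1 + 2 = 6 matching atoms.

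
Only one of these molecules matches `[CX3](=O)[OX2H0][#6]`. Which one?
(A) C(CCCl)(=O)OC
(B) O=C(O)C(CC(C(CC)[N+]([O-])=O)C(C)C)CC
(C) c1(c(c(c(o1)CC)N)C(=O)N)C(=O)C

A

[CX3](=O)[OX2H0][#6] describes a carbonyl carbon bonded to an oxygen that is itself bonded to carbon (no H on that O) (an ester).
(A) contains a methyl-ester group (-C(=O)OCH3), which satisfies every atom and bond constraint.
(B) has a carboxylic acid group (-C(=O)OH) but the singly-bonded O carries H (OX2H1, not H0).
(C) has a primary amide (-C(=O)NH2) but the carbonyl is bonded to N, not to an O-C linkage.
So the answer is (A).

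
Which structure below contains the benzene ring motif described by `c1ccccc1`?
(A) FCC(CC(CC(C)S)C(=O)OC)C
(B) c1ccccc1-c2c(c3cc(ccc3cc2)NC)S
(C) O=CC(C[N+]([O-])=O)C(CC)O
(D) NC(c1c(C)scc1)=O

c1ccccc1 describes six aromatic carbons in a ring (a benzene ring).
(A) has a methyl group (-CH3) but no six-membered all-carbon aromatic ring is present.
(B) contains a phenyl ring, which satisfies every atom and bond constraint.
(C) has a methyl group (-CH3) but no six-membered all-carbon aromatic ring is present.
(D) has a methyl group (-CH3) but no six-membered all-carbon aromatic ring is present.
So the answer is (B).

B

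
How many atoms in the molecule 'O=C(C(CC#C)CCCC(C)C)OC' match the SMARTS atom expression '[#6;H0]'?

2

The query [#6;H0] means: any carbon with no attached hydrogen.
Check the 14 heavy atoms by environment: 4× C (H2) → no; 3× C (H1) → no; 2× C (H0) → match; 2× O (H0) → no; 3× C (H3) → no.
That gives 2 matching atoms.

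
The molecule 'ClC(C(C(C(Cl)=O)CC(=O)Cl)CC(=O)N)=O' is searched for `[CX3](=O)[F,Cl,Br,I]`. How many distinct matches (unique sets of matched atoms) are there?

3

[CX3](=O)[F,Cl,Br,I] is the SMARTS for an acyl halide: a carbonyl carbon bonded to a halogen.
The molecule carries 3 separate instances of an acyl chloride (-C(=O)Cl) meeting every constraint; each maps to a distinct set of atoms, giving 3 matches.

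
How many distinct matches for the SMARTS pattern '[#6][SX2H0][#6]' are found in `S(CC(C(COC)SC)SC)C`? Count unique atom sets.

3

[#6][SX2H0][#6] is the SMARTS for a thioether: an aliphatic sulfur bridging two carbons with no H on the sulfur.
The molecule carries 3 separate instances of a methylthio ether (-SCH3) meeting every constraint; each maps to a distinct set of atoms, giving 3 matches.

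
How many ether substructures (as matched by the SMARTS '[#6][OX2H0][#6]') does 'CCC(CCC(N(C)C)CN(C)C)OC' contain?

1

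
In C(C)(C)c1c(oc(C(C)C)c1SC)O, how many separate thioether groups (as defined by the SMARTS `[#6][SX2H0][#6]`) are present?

[#6][SX2H0][#6] is the SMARTS for a thioether: an aliphatic sulfur bridging two carbons with no H on the sulfur.
Exactly one fragment in the molecule meets all constraints, giving 1 match.

1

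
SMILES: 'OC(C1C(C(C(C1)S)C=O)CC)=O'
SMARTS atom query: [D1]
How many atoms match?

5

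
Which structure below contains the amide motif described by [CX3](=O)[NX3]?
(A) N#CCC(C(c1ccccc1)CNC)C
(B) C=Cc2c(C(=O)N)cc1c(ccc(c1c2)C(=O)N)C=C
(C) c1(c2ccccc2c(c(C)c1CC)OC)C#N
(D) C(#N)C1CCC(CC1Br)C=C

B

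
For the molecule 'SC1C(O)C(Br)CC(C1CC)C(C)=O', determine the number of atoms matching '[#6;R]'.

6

Check the 14 heavy atoms by environment: 6× C (in 6-ring) → match; 1× S (acyclic) → no; 1× Br (acyclic) → no; 4× C (acyclic) → no; 2× O (acyclic) → no.
That gives 6 matching atoms.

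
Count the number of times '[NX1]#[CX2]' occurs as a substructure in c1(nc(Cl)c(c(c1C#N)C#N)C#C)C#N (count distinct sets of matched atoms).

[NX1]#[CX2] is the SMARTS for a nitrile: a nitrogen triple-bonded to a two-connected carbon.
The molecule carries 3 separate instances of a nitrile (-C#N) meeting every constraint; each maps to a distinct set of atoms, giving 3 matches.

3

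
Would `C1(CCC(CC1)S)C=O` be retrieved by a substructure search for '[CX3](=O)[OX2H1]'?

No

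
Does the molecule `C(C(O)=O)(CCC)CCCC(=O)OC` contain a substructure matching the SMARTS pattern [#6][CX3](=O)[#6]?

No

The pattern [#6][CX3](=O)[#6] describes a carbonyl carbon (no H) flanked by two carbons — a ketone.
The closest candidate here is a methyl-ester group (-C(=O)OCH3), but one neighbour of the carbonyl carbon is O, not C. No other fragment satisfies the full query, so there is no match.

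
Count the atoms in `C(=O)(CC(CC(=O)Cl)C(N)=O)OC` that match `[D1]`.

6

The query [D1] means: atom with exactly one heavy-atom neighbour (degree 1).
Check the 13 heavy atoms by environment: 2× C (D2) → no; 4× C (D3) → no; 3× O (D1) → match; 1× O (D2) → no; 1× C (D1) → match; 1× N (D1) → match; 1× Cl (D1) → match.
Summing the matching environments: 3 + 1 + 1 + 1 = 6 matching atoms.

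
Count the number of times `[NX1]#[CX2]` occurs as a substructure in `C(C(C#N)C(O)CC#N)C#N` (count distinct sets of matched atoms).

3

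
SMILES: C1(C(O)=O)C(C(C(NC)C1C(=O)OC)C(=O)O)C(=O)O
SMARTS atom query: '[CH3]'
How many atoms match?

Check the 20 heavy atoms by environment: 5× C (H1) → no; 1× N (H1) → no; 2× C (H3) → match; 4× C (H0) → no; 5× O (H0) → no; 3× O (H1) → no.
That gives 2 matching atoms.

2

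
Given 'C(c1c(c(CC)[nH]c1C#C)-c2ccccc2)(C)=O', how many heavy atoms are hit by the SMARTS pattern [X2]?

Check the 18 heavy atoms by environment: 1× n (aromatic, X3) → no; 10× c (aromatic, X3) → no; 1× C (X3) → no; 1× O (X1) → no; 3× C (X4) → no; 2× C (X2) → match.
That gives 2 matching atoms.

2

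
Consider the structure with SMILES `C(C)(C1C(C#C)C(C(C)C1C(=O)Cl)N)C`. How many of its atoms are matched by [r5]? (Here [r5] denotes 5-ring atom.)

Check the 15 heavy atoms by environment: 5× C (in 5-ring) → match; 7× C (acyclic) → no; 1× N (acyclic) → no; 1× O (acyclic) → no; 1× Cl (acyclic) → no.
That gives 5 matching atoms.

5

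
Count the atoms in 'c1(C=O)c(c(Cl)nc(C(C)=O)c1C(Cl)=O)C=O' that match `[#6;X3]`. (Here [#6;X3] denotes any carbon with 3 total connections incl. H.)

The query [#6;X3] means: any carbon (aromatic or not) with three total connections.
Check the 17 heavy atoms by environment: 1× n (aromatic, X2) → no; 5× c (aromatic, X3) → match; 4× C (X3) → match; 4× O (X1) → no; 1× C (X4) → no; 2× Cl (X1) → no.
Summing the matching environments: 5 + 4 = 9 matching atoms.

9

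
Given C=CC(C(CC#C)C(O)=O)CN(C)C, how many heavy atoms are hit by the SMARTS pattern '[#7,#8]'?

3

Check the 14 heavy atoms by environment: 11× C → no; 2× O → match; 1× N → match.
Summing the matching environments: 2 + 1 = 3 matching atoms.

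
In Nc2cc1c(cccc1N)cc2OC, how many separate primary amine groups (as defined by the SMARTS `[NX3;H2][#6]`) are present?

2

[NX3;H2][#6] is the SMARTS for a primary amine: a trivalent nitrogen with two H attached to carbon.
The molecule carries 2 separate instances of a primary amino group (-NH2) meeting every constraint; each maps to a distinct set of atoms, giving 2 matches.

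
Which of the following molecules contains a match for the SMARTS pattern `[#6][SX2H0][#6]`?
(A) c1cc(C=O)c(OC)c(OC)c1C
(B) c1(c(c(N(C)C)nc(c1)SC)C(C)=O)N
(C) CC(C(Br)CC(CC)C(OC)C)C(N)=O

B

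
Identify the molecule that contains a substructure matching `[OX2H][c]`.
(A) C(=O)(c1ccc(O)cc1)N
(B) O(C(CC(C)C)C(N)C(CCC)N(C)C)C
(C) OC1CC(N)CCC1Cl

A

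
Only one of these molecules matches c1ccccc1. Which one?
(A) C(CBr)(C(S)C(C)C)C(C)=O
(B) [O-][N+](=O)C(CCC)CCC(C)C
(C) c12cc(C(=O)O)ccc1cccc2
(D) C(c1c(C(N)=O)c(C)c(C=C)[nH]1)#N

c1ccccc1 describes six aromatic carbons in a ring (a benzene ring).
(A) has a methyl group (-CH3) but no six-membered all-carbon aromatic ring is present.
(B) has a methyl group (-CH3) but no six-membered all-carbon aromatic ring is present.
(C) contains the required atom environment, so the pattern matches.
(D) has a methyl group (-CH3) but no six-membered all-carbon aromatic ring is present.
So the answer is (C).

C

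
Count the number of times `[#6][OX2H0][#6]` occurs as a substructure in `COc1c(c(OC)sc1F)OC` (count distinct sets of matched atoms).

3

[#6][OX2H0][#6] is the SMARTS for an ether: an aliphatic oxygen bridging two carbons with no H on the oxygen.
The molecule carries 3 separate instances of a methoxy ether (-OCH3) meeting every constraint; each maps to a distinct set of atoms, giving 3 matches.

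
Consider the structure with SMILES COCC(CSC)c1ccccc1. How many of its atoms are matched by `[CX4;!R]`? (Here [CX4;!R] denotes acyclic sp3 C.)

5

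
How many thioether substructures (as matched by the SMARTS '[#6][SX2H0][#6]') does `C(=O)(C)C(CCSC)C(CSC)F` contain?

2

[#6][SX2H0][#6] is the SMARTS for a thioether: an aliphatic sulfur bridging two carbons with no H on the sulfur.
The molecule carries 2 separate instances of a methylthio ether (-SCH3) meeting every constraint; each maps to a distinct set of atoms, giving 2 matches.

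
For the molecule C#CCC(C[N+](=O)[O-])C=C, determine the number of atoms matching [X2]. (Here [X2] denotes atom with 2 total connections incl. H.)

2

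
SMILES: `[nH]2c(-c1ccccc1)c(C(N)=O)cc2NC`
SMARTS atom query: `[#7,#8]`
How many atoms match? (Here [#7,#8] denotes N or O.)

4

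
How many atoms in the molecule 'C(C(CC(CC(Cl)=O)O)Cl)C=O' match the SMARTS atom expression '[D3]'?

The query [D3] means: atom with exactly three heavy-atom neighbours.
Check the 12 heavy atoms by environment: 4× C (D2) → no; 3× C (D3) → match; 2× Cl (D1) → no; 3× O (D1) → no.
That gives 3 matching atoms.

3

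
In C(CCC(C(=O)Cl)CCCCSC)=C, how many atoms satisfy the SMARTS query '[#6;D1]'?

2

The query [#6;D1] means: carbon bonded to exactly one heavy atom.
Check the 14 heavy atoms by environment: 7× C (D2) → no; 2× C (D3) → no; 1× O (D1) → no; 1× Cl (D1) → no; 1× S (D2) → no; 2× C (D1) → match.
That gives 2 matching atoms.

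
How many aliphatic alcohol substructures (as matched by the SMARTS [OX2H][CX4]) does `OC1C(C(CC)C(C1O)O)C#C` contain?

3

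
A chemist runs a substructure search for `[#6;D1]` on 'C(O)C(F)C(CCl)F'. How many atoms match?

0

Check the 8 heavy atoms by environment: 2× C (D2) → no; 2× C (D3) → no; 2× F (D1) → no; 1× O (D1) → no; 1× Cl (D1) → no.
No environment satisfies the query, so 0 matching atoms.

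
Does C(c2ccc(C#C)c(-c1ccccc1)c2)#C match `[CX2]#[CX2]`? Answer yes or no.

Yes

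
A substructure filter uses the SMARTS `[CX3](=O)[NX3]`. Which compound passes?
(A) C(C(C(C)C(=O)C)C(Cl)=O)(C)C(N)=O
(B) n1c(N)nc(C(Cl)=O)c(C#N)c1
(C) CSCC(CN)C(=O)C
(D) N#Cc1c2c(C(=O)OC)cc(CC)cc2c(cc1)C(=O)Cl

A

[CX3](=O)[NX3] describes a carbonyl carbon bonded to a trivalent nitrogen (an amide).
(A) contains a primary amide (-C(=O)NH2), which satisfies every atom and bond constraint.
(B) has a nitrile (-C#N) but the nitrile N is NX1 (triple-bonded), not NX3.
(C) has a primary amino group (-NH2) but the -NH2 is not attached to a carbonyl carbon.
(D) has a methyl-ester group (-C(=O)OCH3) but the carbonyl is bonded to O, not to an NX3 nitrogen.
So the answer is (A).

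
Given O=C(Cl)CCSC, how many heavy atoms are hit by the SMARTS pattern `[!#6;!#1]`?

3

The query [!#6;!#1] means: not carbon and not hydrogen — any heteroatom.
Check the 7 heavy atoms by environment: 4× C → no; 1× O → match; 1× Cl → match; 1× S → match.
Summing the matching environments: 1 + 1 + 1 = 3 matching atoms.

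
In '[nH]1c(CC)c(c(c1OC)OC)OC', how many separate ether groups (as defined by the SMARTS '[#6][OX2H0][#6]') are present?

[#6][OX2H0][#6] is the SMARTS for an ether: an aliphatic oxygen bridging two carbons with no H on the oxygen.
The molecule carries 3 separate instances of a methoxy ether (-OCH3) meeting every constraint; each maps to a distinct set of atoms, giving 3 matches.

3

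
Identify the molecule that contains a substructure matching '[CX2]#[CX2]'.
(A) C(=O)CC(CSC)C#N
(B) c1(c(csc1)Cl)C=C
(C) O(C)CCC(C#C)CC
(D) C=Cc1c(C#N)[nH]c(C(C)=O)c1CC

[CX2]#[CX2] describes a carbon-carbon triple bond (an alkyne).
(A) has a nitrile (-C#N) but the triple bond is C#N, not C#C.
(B) has a vinyl group (-CH=CH2) but the C=C is a double bond; both carbons are CX3, not CX2.
(C) contains an ethynyl group (-C#CH), which satisfies every atom and bond constraint.
(D) has a vinyl group (-CH=CH2) but the C=C is a double bond; both carbons are CX3, not CX2.
So the answer is (C).

C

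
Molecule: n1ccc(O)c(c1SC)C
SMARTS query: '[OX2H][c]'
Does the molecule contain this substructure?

The pattern [OX2H][c] describes a hydroxyl oxygen attached to an aromatic carbon — a phenol.
The molecule carries a hydroxyl group (-OH), whose atoms satisfy every constraint of the query, so the pattern matches.

Yes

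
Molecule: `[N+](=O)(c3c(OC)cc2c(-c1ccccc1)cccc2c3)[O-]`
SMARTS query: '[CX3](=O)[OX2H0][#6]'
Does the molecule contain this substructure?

No

The pattern [CX3](=O)[OX2H0][#6] describes a carbonyl carbon bonded to an oxygen that is itself bonded to carbon (no H on that O) — an ester.
The closest candidate here is a methoxy ether (-OCH3), but the ether oxygen is not adjacent to a C=O carbon. No other fragment satisfies the full query, so there is no match.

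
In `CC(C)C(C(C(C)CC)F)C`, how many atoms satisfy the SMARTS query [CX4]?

The query [CX4] means: C with X4: aliphatic carbon with exactly 4 total connections (bonds + H).
Check the 11 heavy atoms by environment: 10× C (X4) → match; 1× F (X1) → no.
That gives 10 matching atoms.

10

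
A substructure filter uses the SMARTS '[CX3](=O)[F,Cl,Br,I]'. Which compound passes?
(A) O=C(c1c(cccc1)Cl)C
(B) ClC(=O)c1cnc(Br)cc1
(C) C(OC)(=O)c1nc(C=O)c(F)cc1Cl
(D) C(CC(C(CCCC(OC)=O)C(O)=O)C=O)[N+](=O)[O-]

[CX3](=O)[F,Cl,Br,I] describes a carbonyl carbon bonded to a halogen (an acyl halide).
(A) has a chloro substituent but the Cl is not on a carbonyl carbon.
(B) contains an acyl chloride (-C(=O)Cl), which satisfies every atom and bond constraint.
(C) has a chloro substituent but the Cl is not on a carbonyl carbon.
(D) has a carboxylic acid group (-C(=O)OH) but the carbonyl is bonded to -OH, not to a halogen.
So the answer is (B).

B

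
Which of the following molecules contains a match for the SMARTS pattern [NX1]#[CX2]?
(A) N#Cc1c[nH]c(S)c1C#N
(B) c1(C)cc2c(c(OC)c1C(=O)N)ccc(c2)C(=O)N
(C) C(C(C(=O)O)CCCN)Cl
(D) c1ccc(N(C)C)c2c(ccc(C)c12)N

A

[NX1]#[CX2] describes a nitrogen triple-bonded to a two-connected carbon (a nitrile).
(A) contains a nitrile (-C#N), which satisfies every atom and bond constraint.
(B) has a primary amide (-C(=O)NH2) but the nitrogen is NX3, not NX1.
(C) has a primary amino group (-NH2) but the nitrogen is NX3 (three connections), not NX1 triple-bonded.
(D) has a primary amino group (-NH2) but the nitrogen is NX3 (three connections), not NX1 triple-bonded.
So the answer is (A).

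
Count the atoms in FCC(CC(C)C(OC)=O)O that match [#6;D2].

2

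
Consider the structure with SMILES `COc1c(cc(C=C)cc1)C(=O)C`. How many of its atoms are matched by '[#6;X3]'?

9

Check the 13 heavy atoms by environment: 6× c (aromatic, X3) → match; 3× C (X3) → match; 1× O (X1) → no; 2× C (X4) → no; 1× O (X2) → no.
Summing the matching environments: 6 + 3 = 9 matching atoms.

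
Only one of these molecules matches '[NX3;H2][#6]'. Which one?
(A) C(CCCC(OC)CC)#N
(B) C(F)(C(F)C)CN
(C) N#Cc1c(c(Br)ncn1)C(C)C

B

[NX3;H2][#6] describes a trivalent nitrogen with two H attached to carbon (a primary amine).
(A) has a nitrile (-C#N) but the nitrogen is NX1 (triple-bonded), not NX3 with two H.
(B) contains a primary amino group (-NH2), which satisfies every atom and bond constraint.
(C) has a nitrile (-C#N) but the nitrogen is NX1 (triple-bonded), not NX3 with two H.
So the answer is (B).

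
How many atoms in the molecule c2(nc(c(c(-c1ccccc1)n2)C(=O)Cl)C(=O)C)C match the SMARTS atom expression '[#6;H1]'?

Check the 19 heavy atoms by environment: 2× n (aromatic, H0) → no; 5× c (aromatic, H0) → no; 5× c (aromatic, H1) → match; 2× C (H3) → no; 2× C (H0) → no; 2× O (H0) → no; 1× Cl (H0) → no.
That gives 5 matching atoms.

5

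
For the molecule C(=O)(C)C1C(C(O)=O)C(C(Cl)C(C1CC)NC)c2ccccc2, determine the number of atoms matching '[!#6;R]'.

The query [!#6;R] means: non-carbon atom that is part of a ring.
Check the 23 heavy atoms by environment: 6× C (in 6-ring) → no; 6× C (acyclic) → no; 3× O (acyclic) → no; 6× c (aromatic, in 6-ring) → no; 1× N (acyclic) → no; 1× Cl (acyclic) → no.
No environment satisfies the query, so 0 matching atoms.

0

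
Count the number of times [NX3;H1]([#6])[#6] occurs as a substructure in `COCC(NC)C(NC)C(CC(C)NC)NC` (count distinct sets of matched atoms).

[NX3;H1]([#6])[#6] is the SMARTS for a secondary amine: a trivalent nitrogen with one H, bonded to two carbons.
The molecule carries 4 separate instances of an N-methylamino group (-NHCH3) meeting every constraint; each maps to a distinct set of atoms, giving 4 matches.

4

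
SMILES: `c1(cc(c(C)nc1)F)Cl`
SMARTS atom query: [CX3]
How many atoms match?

Check the 9 heavy atoms by environment: 1× n (aromatic, X2) → no; 5× c (aromatic, X3) → no; 1× Cl (X1) → no; 1× C (X4) → no; 1× F (X1) → no.
No environment satisfies the query, so 0 matching atoms.

0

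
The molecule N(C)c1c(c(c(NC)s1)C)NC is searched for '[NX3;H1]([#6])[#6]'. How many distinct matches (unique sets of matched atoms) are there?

3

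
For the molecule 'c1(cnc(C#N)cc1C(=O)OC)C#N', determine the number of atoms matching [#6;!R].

4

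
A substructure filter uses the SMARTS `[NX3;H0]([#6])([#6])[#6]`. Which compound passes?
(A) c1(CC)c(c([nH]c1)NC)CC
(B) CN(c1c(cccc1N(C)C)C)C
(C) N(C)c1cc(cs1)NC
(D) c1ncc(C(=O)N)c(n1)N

B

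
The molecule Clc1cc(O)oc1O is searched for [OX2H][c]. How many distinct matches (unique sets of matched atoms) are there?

2

[OX2H][c] is the SMARTS for a phenol: a hydroxyl oxygen attached to an aromatic carbon.
The molecule carries 2 separate instances of a hydroxyl group (-OH) meeting every constraint; each maps to a distinct set of atoms, giving 2 matches.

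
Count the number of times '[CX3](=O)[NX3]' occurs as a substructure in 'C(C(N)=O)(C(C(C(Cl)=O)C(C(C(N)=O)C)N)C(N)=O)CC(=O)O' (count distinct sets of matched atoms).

3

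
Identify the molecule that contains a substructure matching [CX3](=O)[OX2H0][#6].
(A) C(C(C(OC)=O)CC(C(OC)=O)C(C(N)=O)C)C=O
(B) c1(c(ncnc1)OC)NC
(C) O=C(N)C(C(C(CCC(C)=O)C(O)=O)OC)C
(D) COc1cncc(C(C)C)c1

A

[CX3](=O)[OX2H0][#6] describes a carbonyl carbon bonded to an oxygen that is itself bonded to carbon (no H on that O) (an ester).
(A) contains a methyl-ester group (-C(=O)OCH3), which satisfies every atom and bond constraint.
(B) has a methoxy ether (-OCH3) but the ether oxygen is not adjacent to a C=O carbon.
(C) has a methoxy ether (-OCH3) but the ether oxygen is not adjacent to a C=O carbon.
(D) has a methoxy ether (-OCH3) but the ether oxygen is not adjacent to a C=O carbon.
So the answer is (A).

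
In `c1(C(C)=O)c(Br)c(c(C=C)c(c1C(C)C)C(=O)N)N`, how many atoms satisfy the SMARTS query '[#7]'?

The query [#7] means: #7 matches any nitrogen atom regardless of aromaticity.
Check the 19 heavy atoms by environment: 6× c (aromatic) → no; 1× Br → no; 2× N → match; 8× C → no; 2× O → no.
That gives 2 matching atoms.

2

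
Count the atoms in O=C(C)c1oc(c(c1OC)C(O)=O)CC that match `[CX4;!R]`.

The query [CX4;!R] means: aliphatic carbon with four total connections, not in a ring.
Check the 15 heavy atoms by environment: 1× o (aromatic, X2, in 5-ring) → no; 4× c (aromatic, X3, in 5-ring) → no; 2× C (X3, acyclic) → no; 2× O (X1, acyclic) → no; 2× O (X2, acyclic) → no; 4× C (X4, acyclic) → match.
That gives 4 matching atoms.

4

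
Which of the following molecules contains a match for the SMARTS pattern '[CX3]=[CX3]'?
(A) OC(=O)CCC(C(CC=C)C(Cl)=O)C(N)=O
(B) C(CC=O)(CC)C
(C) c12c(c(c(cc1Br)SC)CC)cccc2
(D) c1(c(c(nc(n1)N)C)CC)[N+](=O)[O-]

[CX3]=[CX3] describes a non-aromatic C=C double bond between two sp2 carbons (an alkene).
(A) contains a vinyl group (-CH=CH2), which satisfies every atom and bond constraint.
(B) has an ethyl group (-CH2CH3) but its C-C bond is a single bond between CX4 carbons, not CX3=CX3.
(C) has an ethyl group (-CH2CH3) but its C-C bond is a single bond between CX4 carbons, not CX3=CX3.
(D) has an ethyl group (-CH2CH3) but its C-C bond is a single bond between CX4 carbons, not CX3=CX3.
So the answer is (A).

A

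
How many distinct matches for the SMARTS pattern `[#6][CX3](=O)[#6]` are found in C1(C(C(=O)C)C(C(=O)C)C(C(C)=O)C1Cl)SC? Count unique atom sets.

[#6][CX3](=O)[#6] is the SMARTS for a ketone: a carbonyl carbon (no H) flanked by two carbons.
The molecule carries 3 separate instances of an acetyl/ketone group (-C(=O)CH3) meeting every constraint; each maps to a distinct set of atoms, giving 3 matches.

3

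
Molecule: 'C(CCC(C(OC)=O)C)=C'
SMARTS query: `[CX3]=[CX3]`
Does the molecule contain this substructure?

Yes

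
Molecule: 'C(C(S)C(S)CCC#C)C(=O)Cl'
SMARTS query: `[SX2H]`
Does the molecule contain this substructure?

Yes

The pattern [SX2H] describes an aliphatic sulfur with two connections, one being H — a thiol.
The molecule carries a thiol (-SH), whose atoms satisfy every constraint of the query, so the pattern matches.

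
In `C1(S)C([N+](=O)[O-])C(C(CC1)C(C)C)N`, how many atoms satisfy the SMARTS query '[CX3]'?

The query [CX3] means: C with X3: aliphatic carbon with exactly 3 total connections.
Check the 14 heavy atoms by environment: 9× C (X4) → no; 1× S (X2) → no; 1× N (X3) → no; 1× N (charge +1, X3) → no; 1× O (charge -1, X1) → no; 1× O (X1) → no.
No environment satisfies the query, so 0 matching atoms.

0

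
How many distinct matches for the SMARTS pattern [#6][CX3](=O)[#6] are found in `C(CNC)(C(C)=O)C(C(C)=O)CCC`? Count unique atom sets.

[#6][CX3](=O)[#6] is the SMARTS for a ketone: a carbonyl carbon (no H) flanked by two carbons.
The molecule carries 2 separate instances of an acetyl/ketone group (-C(=O)CH3) meeting every constraint; each maps to a distinct set of atoms, giving 2 matches.

2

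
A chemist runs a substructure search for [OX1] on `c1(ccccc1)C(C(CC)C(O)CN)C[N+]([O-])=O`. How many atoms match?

The query [OX1] means: aliphatic oxygen with one total connection — typically a carbonyl =O or an oxide.
Check the 18 heavy atoms by environment: 7× C (X4) → no; 1× O (X2) → no; 1× N (charge +1, X3) → no; 1× O (charge -1, X1) → match; 1× O (X1) → match; 1× N (X3) → no; 6× c (aromatic, X3) → no.
Summing the matching environments: 1 + 1 = 2 matching atoms.

2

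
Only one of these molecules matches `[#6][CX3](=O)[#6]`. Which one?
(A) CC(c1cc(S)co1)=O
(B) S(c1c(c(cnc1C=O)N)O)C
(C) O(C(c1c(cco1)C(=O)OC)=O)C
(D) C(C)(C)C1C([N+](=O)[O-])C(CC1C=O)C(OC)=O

[#6][CX3](=O)[#6] describes a carbonyl carbon (no H) flanked by two carbons (a ketone).
(A) contains an acetyl/ketone group (-C(=O)CH3), which satisfies every atom and bond constraint.
(B) has an aldehyde (-CHO) but the carbonyl carbon has H1, so it is not flanked by two carbons.
(C) has a methyl-ester group (-C(=O)OCH3) but one neighbour of the carbonyl carbon is O, not C.
(D) has a methyl-ester group (-C(=O)OCH3) but one neighbour of the carbonyl carbon is O, not C.
So the answer is (A).

A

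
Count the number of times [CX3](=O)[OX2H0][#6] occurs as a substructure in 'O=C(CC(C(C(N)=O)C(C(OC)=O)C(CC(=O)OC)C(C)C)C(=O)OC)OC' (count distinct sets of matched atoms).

4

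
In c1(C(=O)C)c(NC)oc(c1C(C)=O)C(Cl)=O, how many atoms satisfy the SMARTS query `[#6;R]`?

The query [#6;R] means: carbon that is part of a ring.
Check the 16 heavy atoms by environment: 1× o (aromatic, in 5-ring) → no; 4× c (aromatic, in 5-ring) → match; 1× N (acyclic) → no; 6× C (acyclic) → no; 3× O (acyclic) → no; 1× Cl (acyclic) → no.
That gives 4 matching atoms.

4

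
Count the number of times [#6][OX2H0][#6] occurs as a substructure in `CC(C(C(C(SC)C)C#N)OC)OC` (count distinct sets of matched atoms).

[#6][OX2H0][#6] is the SMARTS for an ether: an aliphatic oxygen bridging two carbons with no H on the oxygen.
The molecule carries 2 separate instances of a methoxy ether (-OCH3) meeting every constraint; each maps to a distinct set of atoms, giving 2 matches.

2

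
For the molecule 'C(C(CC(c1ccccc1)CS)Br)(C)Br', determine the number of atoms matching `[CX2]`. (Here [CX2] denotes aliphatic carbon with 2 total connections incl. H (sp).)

The query [CX2] means: C with X2: aliphatic carbon with exactly 2 total connections.
Check the 15 heavy atoms by environment: 6× C (X4) → no; 2× Br (X1) → no; 6× c (aromatic, X3) → no; 1× S (X2) → no.
No environment satisfies the query, so 0 matching atoms.

0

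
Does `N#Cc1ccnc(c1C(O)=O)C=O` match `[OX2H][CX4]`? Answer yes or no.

The pattern [OX2H][CX4] describes a hydroxyl oxygen bound to an sp3 (X4) carbon — an aliphatic alcohol.
The closest candidate here is a carboxylic acid group (-C(=O)OH), but the -OH is on a CX3 carbonyl carbon, not a CX4 carbon. No other fragment satisfies the full query, so there is no match.

No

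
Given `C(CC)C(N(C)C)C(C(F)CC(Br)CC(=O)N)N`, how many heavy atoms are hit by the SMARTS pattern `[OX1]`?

The query [OX1] means: aliphatic oxygen with one total connection — typically a carbonyl =O or an oxide.
Check the 18 heavy atoms by environment: 11× C (X4) → no; 1× Br (X1) → no; 3× N (X3) → no; 1× C (X3) → no; 1× O (X1) → match; 1× F (X1) → no.
That gives 1 matching atom.

1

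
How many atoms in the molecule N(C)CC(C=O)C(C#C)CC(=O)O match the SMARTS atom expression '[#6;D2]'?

The query [#6;D2] means: any carbon bonded to exactly two heavy atoms.
Check the 13 heavy atoms by environment: 4× C (D2) → match; 3× C (D3) → no; 1× N (D2) → no; 2× C (D1) → no; 3× O (D1) → no.
That gives 4 matching atoms.

4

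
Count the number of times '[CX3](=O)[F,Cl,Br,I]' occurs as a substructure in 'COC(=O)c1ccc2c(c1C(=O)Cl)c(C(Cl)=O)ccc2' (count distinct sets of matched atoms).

[CX3](=O)[F,Cl,Br,I] is the SMARTS for an acyl halide: a carbonyl carbon bonded to a halogen.
The molecule carries 2 separate instances of an acyl chloride (-C(=O)Cl) meeting every constraint; each maps to a distinct set of atoms, giving 2 matches.

2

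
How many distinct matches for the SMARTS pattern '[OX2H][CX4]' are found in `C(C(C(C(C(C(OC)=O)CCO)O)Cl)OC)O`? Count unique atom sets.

3

[OX2H][CX4] is the SMARTS for an aliphatic alcohol: a hydroxyl oxygen bound to an sp3 (X4) carbon.
The molecule carries 3 separate instances of a hydroxyl group (-OH) meeting every constraint; each maps to a distinct set of atoms, giving 3 matches.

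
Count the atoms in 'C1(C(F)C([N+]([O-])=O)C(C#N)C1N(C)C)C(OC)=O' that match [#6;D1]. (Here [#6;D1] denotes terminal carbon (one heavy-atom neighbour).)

3

The query [#6;D1] means: carbon bonded to exactly one heavy atom.
Check the 18 heavy atoms by environment: 6× C (D3) → no; 2× O (D1) → no; 1× O (D2) → no; 3× C (D1) → match; 1× N (D3) → no; 1× N (charge +1, D3) → no; 1× O (charge -1, D1) → no; 1× F (D1) → no; 1× C (D2) → no; 1× N (D1) → no.
That gives 3 matching atoms.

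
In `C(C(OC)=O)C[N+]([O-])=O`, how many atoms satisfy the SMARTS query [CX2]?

0

The query [CX2] means: C with X2: aliphatic carbon with exactly 2 total connections.
Check the 9 heavy atoms by environment: 3× C (X4) → no; 1× N (charge +1, X3) → no; 1× O (charge -1, X1) → no; 2× O (X1) → no; 1× C (X3) → no; 1× O (X2) → no.
No environment satisfies the query, so 0 matching atoms.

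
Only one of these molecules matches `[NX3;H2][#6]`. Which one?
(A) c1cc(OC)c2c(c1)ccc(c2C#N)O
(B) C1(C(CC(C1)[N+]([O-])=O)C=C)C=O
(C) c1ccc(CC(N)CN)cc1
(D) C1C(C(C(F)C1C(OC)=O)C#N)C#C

[NX3;H2][#6] describes a trivalent nitrogen with two H attached to carbon (a primary amine).
(A) has a nitrile (-C#N) but the nitrogen is NX1 (triple-bonded), not NX3 with two H.
(B) has a nitro group (-[N+](=O)[O-]) but the nitrogen is [N+] with no H, not NX3H2.
(C) contains a primary amino group (-NH2), which satisfies every atom and bond constraint.
(D) has a nitrile (-C#N) but the nitrogen is NX1 (triple-bonded), not NX3 with two H.
So the answer is (C).

C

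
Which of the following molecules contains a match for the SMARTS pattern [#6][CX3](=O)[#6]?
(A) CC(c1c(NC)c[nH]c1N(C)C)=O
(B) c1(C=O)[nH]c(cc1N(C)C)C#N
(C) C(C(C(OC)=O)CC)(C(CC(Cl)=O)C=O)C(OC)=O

A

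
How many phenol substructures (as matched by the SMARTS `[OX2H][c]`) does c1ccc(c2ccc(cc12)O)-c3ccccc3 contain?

[OX2H][c] is the SMARTS for a phenol: a hydroxyl oxygen attached to an aromatic carbon.
Exactly one fragment in the molecule meets all constraints, giving 1 match.

1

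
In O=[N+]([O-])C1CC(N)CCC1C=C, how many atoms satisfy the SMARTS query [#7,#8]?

4

Check the 12 heavy atoms by environment: 8× C → no; 1× N (charge +1) → match; 1× O (charge -1) → match; 1× O → match; 1× N → match.
Summing the matching environments: 1 + 1 + 1 + 1 = 4 matching atoms.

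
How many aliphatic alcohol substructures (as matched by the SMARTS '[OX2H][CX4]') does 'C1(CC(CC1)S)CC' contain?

0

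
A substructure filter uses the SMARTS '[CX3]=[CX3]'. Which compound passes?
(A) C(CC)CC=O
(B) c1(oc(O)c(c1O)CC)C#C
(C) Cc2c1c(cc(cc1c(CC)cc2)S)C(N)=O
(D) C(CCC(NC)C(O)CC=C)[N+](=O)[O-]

[CX3]=[CX3] describes a non-aromatic C=C double bond between two sp2 carbons (an alkene).
(A) has an ethyl group (-CH2CH3) but its C-C bond is a single bond between CX4 carbons, not CX3=CX3.
(B) has an ethyl group (-CH2CH3) but its C-C bond is a single bond between CX4 carbons, not CX3=CX3.
(C) has an ethyl group (-CH2CH3) but its C-C bond is a single bond between CX4 carbons, not CX3=CX3.
(D) contains a vinyl group (-CH=CH2), which satisfies every atom and bond constraint.
So the answer is (D).

D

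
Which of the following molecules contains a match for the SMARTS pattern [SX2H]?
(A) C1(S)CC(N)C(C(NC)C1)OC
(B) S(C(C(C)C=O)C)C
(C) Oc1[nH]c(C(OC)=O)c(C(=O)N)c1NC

A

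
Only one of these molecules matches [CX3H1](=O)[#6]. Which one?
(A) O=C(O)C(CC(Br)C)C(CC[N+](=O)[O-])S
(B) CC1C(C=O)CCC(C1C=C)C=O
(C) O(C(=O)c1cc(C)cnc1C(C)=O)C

[CX3H1](=O)[#6] describes an sp2 carbon with one H, double-bonded to O and single-bonded to carbon (an aldehyde).
(A) has a carboxylic acid group (-C(=O)OH) but the carbonyl carbon has H0 and is bonded to O, not H1.
(B) contains an aldehyde (-CHO), which satisfies every atom and bond constraint.
(C) has a methyl-ester group (-C(=O)OCH3) but the carbonyl carbon has H0, not H1.
So the answer is (B).

B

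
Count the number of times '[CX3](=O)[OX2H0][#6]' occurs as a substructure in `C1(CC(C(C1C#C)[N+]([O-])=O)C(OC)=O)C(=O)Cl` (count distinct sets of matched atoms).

1

[CX3](=O)[OX2H0][#6] is the SMARTS for an ester: a carbonyl carbon bonded to an oxygen that is itself bonded to carbon (no H on that O).
Exactly one fragment in the molecule meets all constraints, giving 1 match.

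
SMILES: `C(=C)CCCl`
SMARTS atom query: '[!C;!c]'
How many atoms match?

The query [!C;!c] means: neither aliphatic nor aromatic carbon — same as [!#6].
Check the 5 heavy atoms by environment: 4× C → no; 1× Cl → match.
That gives 1 matching atom.

1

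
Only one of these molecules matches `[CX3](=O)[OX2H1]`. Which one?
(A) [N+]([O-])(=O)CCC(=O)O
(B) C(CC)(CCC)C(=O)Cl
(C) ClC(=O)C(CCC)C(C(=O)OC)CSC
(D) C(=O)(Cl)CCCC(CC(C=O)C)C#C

A

[CX3](=O)[OX2H1] describes an sp2 carbon double-bonded to O and single-bonded to an -OH oxygen (a carboxylic acid).
(A) contains a carboxylic acid group (-C(=O)OH), which satisfies every atom and bond constraint.
(B) has an acyl chloride (-C(=O)Cl) but the carbonyl is bonded to Cl, not to an -OH oxygen.
(C) has an acyl chloride (-C(=O)Cl) but the carbonyl is bonded to Cl, not to an -OH oxygen.
(D) has an aldehyde (-CHO) but there is no singly-bonded oxygen on the carbonyl carbon.
So the answer is (A).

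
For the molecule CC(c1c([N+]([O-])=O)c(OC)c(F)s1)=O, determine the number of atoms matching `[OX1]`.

3

Check the 14 heavy atoms by environment: 1× s (aromatic, X2) → no; 4× c (aromatic, X3) → no; 1× F (X1) → no; 1× C (X3) → no; 2× O (X1) → match; 2× C (X4) → no; 1× O (X2) → no; 1× N (charge +1, X3) → no; 1× O (charge -1, X1) → match.
Summing the matching environments: 2 + 1 = 3 matching atoms.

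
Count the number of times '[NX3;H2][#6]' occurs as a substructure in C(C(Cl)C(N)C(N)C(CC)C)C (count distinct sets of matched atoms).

[NX3;H2][#6] is the SMARTS for a primary amine: a trivalent nitrogen with two H attached to carbon.
The molecule carries 2 separate instances of a primary amino group (-NH2) meeting every constraint; each maps to a distinct set of atoms, giving 2 matches.

2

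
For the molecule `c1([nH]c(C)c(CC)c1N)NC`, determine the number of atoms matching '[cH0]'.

Check the 11 heavy atoms by environment: 1× n (aromatic, H1) → no; 4× c (aromatic, H0) → match; 1× N (H1) → no; 3× C (H3) → no; 1× C (H2) → no; 1× N (H2) → no.
That gives 4 matching atoms.

4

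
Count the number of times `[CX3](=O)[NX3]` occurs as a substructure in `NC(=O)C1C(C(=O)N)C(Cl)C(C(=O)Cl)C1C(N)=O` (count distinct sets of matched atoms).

3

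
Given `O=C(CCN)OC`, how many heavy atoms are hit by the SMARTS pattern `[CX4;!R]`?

3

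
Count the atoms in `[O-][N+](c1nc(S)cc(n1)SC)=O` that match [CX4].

1

Check the 12 heavy atoms by environment: 2× n (aromatic, X2) → no; 4× c (aromatic, X3) → no; 2× S (X2) → no; 1× N (charge +1, X3) → no; 1× O (charge -1, X1) → no; 1× O (X1) → no; 1× C (X4) → match.
That gives 1 matching atom.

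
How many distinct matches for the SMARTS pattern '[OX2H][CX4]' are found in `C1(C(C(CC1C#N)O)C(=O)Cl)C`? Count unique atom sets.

[OX2H][CX4] is the SMARTS for an aliphatic alcohol: a hydroxyl oxygen bound to an sp3 (X4) carbon.
Exactly one fragment in the molecule meets all constraints, giving 1 match.

1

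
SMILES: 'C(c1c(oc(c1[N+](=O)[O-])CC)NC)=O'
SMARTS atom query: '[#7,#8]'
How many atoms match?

6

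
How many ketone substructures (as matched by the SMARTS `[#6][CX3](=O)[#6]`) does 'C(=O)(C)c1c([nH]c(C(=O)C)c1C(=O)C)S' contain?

3

[#6][CX3](=O)[#6] is the SMARTS for a ketone: a carbonyl carbon (no H) flanked by two carbons.
The molecule carries 3 separate instances of an acetyl/ketone group (-C(=O)CH3) meeting every constraint; each maps to a distinct set of atoms, giving 3 matches.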